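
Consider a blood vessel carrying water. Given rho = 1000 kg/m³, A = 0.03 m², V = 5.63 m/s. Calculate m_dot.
Formula: \dot{m} = \rho A V
m_dot = 1000·0.03·5.63 = 168.9 kg/s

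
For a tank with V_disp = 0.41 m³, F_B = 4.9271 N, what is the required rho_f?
Formula: F_B = \rho_f g V_{disp}
Substituting knowns: 4.9271 = rho_f·9.81·0.41
Solving for rho_f: rho_f = 4.9271/(9.81·0.41) = 1.225 kg/m³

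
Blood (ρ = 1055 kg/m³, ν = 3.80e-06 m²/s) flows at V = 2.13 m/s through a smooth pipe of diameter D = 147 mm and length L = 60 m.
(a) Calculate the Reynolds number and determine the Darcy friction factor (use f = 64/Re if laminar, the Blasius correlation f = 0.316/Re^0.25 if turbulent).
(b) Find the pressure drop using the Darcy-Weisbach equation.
(a) Re = V·D/ν = 2.13·0.147/3.80e-06 = 82397 → turbulent (Re > 4000); f = 0.316/Re^0.25 = 0.316/82397^0.25 = 0.018651
(b) Darcy-Weisbach: ΔP = f·(L/D)·½ρV²/1000 = 0.018651·(60/0.147)·½·1055·2.13²/1000 = 18.22 kPa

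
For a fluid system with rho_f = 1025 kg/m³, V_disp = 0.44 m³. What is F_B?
Formula: F_B = \rho_f g V_{disp}
F_B = 1025·9.81·0.44 = 4424 N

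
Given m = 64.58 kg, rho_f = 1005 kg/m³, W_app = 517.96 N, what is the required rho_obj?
Formula: W_{app} = mg\left(1 - \frac{\rho_f}{\rho_{obj}}\right)
Substituting knowns: 517.96 = 64.58·9.81·(1 − 1005/rho_obj)
Solving for rho_obj: rho_obj = 1005/(1 − 517.96/(64.58·9.81)) = 5509 kg/m³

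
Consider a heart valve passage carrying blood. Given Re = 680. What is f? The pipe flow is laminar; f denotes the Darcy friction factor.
Formula: f = \frac{64}{Re}
f = 64/680 = 0.09412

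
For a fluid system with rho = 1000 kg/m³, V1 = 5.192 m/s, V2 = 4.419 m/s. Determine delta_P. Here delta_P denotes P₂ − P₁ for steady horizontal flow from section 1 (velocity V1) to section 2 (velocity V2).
Formula: \Delta P = \frac{1}{2} \rho (V_1^2 - V_2^2)
delta_P = 0.5·1000·(5.192² − 4.419²)/1000 = 3.715 kPa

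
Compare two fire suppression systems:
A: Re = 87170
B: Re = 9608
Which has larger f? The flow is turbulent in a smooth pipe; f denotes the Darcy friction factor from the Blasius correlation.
f(A) = 0.01839, f(B) = 0.03192. Answer: B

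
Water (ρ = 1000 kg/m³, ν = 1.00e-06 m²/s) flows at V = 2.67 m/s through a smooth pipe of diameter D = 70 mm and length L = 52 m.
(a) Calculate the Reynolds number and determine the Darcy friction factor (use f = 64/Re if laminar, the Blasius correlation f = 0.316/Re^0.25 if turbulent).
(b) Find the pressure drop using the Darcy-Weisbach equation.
(a) Re = V·D/ν = 2.67·0.07/1.00e-06 = 186900 → turbulent (Re > 4000); f = 0.316/Re^0.25 = 0.316/186900^0.25 = 0.015198 (Blasius is strictly valid for Re ≲ 1e5; used here as the smooth-pipe estimate the problem specifies)
(b) Darcy-Weisbach: ΔP = f·(L/D)·½ρV²/1000 = 0.015198·(52/0.070)·½·1000·2.67²/1000 = 40.24 kPa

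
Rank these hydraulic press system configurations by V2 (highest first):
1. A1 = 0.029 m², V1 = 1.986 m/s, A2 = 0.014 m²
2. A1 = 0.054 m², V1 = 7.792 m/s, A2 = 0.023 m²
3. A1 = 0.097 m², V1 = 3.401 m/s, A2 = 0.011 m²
Case 1: V2 = 4.114 m/s
Case 2: V2 = 18.29 m/s
Case 3: V2 = 29.99 m/s
Ranking (highest first): 3, 2, 1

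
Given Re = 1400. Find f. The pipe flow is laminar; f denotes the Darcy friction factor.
Formula: f = \frac{64}{Re}
f = 64/1400 = 0.04571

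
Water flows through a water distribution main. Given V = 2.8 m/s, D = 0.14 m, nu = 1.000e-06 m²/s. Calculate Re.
Formula: Re = \frac{V D}{\nu}
Re = 2.8·0.14/1.000e-06 = 392000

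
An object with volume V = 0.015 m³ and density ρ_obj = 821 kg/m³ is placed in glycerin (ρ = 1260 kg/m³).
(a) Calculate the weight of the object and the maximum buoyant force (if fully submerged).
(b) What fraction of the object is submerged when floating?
(a) W=rho_obj*g*V=821*9.81*0.015=120.8 N; F_B(max)=rho*g*V=1260*9.81*0.015=185.4 N
(b) Floating fraction=rho_obj/rho=821/1260=0.652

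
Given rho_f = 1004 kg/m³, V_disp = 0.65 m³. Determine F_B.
Formula: F_B = \rho_f g V_{disp}
F_B = 1004·9.81·0.65 = 6402 N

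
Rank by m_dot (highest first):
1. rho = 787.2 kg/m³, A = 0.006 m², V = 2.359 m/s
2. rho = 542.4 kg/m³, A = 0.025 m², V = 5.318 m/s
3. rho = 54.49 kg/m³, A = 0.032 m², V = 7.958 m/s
Case 1: m_dot = 11.14 kg/s
Case 2: m_dot = 72.11 kg/s
Case 3: m_dot = 13.88 kg/s
Ranking (highest first): 2, 3, 1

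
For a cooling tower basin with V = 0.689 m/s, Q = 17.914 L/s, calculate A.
Formula: Q = A V
Substituting knowns: 17.914 = A·0.689·1000
Solving for A: A = (17.914/1000)/0.689 = 0.026 m²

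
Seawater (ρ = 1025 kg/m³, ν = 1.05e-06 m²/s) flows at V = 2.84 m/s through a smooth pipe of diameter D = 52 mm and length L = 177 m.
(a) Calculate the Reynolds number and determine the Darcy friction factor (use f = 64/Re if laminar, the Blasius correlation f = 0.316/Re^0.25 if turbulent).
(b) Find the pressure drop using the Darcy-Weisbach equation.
(a) Re = V·D/ν = 2.84·0.052/1.05e-06 = 140650 → turbulent (Re > 4000); f = 0.316/Re^0.25 = 0.316/140650^0.25 = 0.016317 (Blasius is strictly valid for Re ≲ 1e5; used here as the smooth-pipe estimate the problem specifies)
(b) Darcy-Weisbach: ΔP = f·(L/D)·½ρV²/1000 = 0.016317·(177/0.052)·½·1025·2.84²/1000 = 229.6 kPa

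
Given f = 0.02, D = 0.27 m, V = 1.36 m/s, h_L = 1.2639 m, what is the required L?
Formula: h_L = f \frac{L}{D} \frac{V^2}{2g}
Substituting knowns: 1.2639 = 0.02·(L/0.27)·1.36²/(2·9.81)
Solving for L: L = 1.2639·2·9.81·0.27/(0.02·1.36²) = 181 m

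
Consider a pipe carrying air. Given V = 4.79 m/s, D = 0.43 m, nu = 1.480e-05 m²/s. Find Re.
Formula: Re = \frac{V D}{\nu}
Re = 4.79·0.43/1.480e-05 = 139169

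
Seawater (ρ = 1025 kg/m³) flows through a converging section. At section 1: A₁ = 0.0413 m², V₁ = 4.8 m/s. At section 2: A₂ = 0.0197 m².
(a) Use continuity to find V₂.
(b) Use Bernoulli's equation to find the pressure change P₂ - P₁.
(a) Continuity: A₁V₁=A₂V₂ -> V₂=A₁V₁/A₂=0.0413*4.8/0.0197=10.06 m/s
(b) Bernoulli: P₂-P₁=0.5*rho*(V₁^2-V₂^2)/1000=0.5*1025*(4.8^2-10.06^2)/1000=-40.06 kPa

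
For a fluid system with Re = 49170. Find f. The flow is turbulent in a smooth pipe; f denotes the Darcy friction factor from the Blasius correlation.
Formula: f = \frac{0.316}{Re^{0.25}}
f = 0.316/49170^0.25 = 0.02122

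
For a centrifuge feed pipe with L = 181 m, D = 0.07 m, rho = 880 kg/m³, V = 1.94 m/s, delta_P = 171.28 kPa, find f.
Formula: \Delta P = f \frac{L}{D} \frac{\rho V^2}{2}
Substituting knowns: 171.28 = f·(181/0.07)·0.5·880·1.94²/1000
Solving for f: f = (171.28·1000)/((181/0.07)·0.5·880·1.94²) = 0.04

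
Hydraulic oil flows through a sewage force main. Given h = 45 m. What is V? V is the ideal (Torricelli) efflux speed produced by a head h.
Formula: V = \sqrt{2 g h}
V = √(2·9.81·45) = 29.71 m/s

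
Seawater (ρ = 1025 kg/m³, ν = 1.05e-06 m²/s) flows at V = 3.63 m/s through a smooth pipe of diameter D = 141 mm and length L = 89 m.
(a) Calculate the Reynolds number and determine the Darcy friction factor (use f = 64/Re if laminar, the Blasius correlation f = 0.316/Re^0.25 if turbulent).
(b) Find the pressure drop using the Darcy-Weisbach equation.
(a) Re = V·D/ν = 3.63·0.141/1.05e-06 = 487460 → turbulent (Re > 4000); f = 0.316/Re^0.25 = 0.316/487460^0.25 = 0.011959 (Blasius is strictly valid for Re ≲ 1e5; used here as the smooth-pipe estimate the problem specifies)
(b) Darcy-Weisbach: ΔP = f·(L/D)·½ρV²/1000 = 0.011959·(89/0.141)·½·1025·3.63²/1000 = 50.98 kPa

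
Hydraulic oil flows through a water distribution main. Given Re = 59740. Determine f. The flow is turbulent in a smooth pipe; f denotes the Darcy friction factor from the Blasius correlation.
Formula: f = \frac{0.316}{Re^{0.25}}
f = 0.316/59740^0.25 = 0.02021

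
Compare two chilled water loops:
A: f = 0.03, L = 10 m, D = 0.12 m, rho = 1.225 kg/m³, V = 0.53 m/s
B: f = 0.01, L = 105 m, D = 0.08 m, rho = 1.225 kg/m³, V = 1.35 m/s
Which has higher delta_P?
delta_P(A) = 0.0004301 kPa, delta_P(B) = 0.01465 kPa. Answer: B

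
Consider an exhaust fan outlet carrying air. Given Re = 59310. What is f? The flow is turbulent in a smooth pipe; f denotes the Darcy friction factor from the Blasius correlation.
Formula: f = \frac{0.316}{Re^{0.25}}
f = 0.316/59310^0.25 = 0.02025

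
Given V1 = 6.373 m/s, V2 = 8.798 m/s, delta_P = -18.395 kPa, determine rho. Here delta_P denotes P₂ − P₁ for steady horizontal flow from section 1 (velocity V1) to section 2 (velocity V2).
Formula: \Delta P = \frac{1}{2} \rho (V_1^2 - V_2^2)
Substituting knowns: -18.395 = 0.5·rho·(6.373² − 8.798²)/1000
Solving for rho: rho = 2·(-18.395·1000)/(6.373² − 8.798²) = 1000 kg/m³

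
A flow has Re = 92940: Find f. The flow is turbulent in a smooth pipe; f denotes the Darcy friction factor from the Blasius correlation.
Formula: f = \frac{0.316}{Re^{0.25}}
f = 0.316/92940^0.25 = 0.0181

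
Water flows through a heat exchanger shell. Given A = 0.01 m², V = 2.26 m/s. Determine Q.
Formula: Q = A V
Q = 0.01·2.26·1000 = 22.6 L/s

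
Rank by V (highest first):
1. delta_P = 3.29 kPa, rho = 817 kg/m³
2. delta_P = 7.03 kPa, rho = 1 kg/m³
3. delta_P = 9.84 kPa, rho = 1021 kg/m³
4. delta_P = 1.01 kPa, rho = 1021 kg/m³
Case 1: V = 2.838 m/s
Case 2: V = 118.6 m/s
Case 3: V = 4.39 m/s
Case 4: V = 1.407 m/s
Ranking (highest first): 2, 3, 1, 4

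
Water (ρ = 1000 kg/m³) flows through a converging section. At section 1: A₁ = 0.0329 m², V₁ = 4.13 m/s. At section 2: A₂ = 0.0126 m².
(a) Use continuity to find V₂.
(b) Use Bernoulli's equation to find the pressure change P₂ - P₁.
(a) Continuity: A₁V₁=A₂V₂ -> V₂=A₁V₁/A₂=0.0329*4.13/0.0126=10.78 m/s
(b) Bernoulli: P₂-P₁=0.5*rho*(V₁^2-V₂^2)/1000=0.5*1000*(4.13^2-10.78^2)/1000=-49.58 kPa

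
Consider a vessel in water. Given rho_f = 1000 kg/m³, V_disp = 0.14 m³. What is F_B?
Formula: F_B = \rho_f g V_{disp}
F_B = 1000·9.81·0.14 = 1373 N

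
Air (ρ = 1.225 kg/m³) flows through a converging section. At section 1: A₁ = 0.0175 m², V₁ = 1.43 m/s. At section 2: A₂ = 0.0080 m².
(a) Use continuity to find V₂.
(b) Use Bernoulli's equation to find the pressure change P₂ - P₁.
(a) Continuity: A₁V₁=A₂V₂ -> V₂=A₁V₁/A₂=0.0175*1.43/0.0080=3.13 m/s
(b) Bernoulli: P₂-P₁=0.5*rho*(V₁^2-V₂^2)/1000=0.5*1.225*(1.43^2-3.13^2)/1000=-0.004748 kPa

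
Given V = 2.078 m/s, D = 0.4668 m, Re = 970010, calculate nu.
Formula: Re = \frac{V D}{\nu}
Substituting knowns: 970010 = 2.078·0.4668/nu
Solving for nu: nu = 2.078·0.4668/970010 = 1.000e-06 m²/s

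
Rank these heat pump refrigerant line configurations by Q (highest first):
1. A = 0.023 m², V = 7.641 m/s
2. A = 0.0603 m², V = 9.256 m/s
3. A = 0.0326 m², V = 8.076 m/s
Case 1: Q = 175.7 L/s
Case 2: Q = 558.1 L/s
Case 3: Q = 263.3 L/s
Ranking (highest first): 2, 3, 1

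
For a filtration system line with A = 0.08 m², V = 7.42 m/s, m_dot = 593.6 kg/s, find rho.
Formula: \dot{m} = \rho A V
Substituting knowns: 593.6 = rho·0.08·7.42
Solving for rho: rho = 593.6/(0.08·7.42) = 1000 kg/m³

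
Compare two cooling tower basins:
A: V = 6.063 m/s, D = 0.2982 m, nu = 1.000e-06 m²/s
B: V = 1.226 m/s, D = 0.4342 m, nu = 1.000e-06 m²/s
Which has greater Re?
Re(A) = 1.808e+06, Re(B) = 532329. Answer: A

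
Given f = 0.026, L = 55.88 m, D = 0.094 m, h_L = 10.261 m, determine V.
Formula: h_L = f \frac{L}{D} \frac{V^2}{2g}
Substituting knowns: 10.261 = 0.026·(55.88/0.094)·V²/(2·9.81)
Solving for V: V = √(10.261·2·9.81/(0.026·(55.88/0.094))) = 3.609 m/s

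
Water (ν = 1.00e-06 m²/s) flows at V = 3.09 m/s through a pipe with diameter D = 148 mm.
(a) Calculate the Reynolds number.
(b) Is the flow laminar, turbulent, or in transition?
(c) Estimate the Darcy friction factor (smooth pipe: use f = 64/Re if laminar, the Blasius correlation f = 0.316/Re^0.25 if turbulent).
(a) Re = V·D/ν = 3.09·0.148/1.00e-06 = 457320
(b) Flow regime: turbulent (Re > 4000)
(c) Friction factor: f = 0.316/Re^0.25 = 0.316/457320^0.25 = 0.01215 (Blasius is strictly valid for Re ≲ 1e5; used here as the smooth-pipe estimate the problem specifies)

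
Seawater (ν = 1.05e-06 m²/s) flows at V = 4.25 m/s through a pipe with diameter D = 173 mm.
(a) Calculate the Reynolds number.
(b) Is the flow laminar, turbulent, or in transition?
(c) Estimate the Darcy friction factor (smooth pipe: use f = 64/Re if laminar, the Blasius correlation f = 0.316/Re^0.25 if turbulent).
(a) Re = V·D/ν = 4.25·0.173/1.05e-06 = 700240
(b) Flow regime: turbulent (Re > 4000)
(c) Friction factor: f = 0.316/Re^0.25 = 0.316/700240^0.25 = 0.01092 (Blasius is strictly valid for Re ≲ 1e5; used here as the smooth-pipe estimate the problem specifies)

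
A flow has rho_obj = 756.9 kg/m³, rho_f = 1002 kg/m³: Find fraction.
Formula: f_{sub} = \frac{\rho_{obj}}{\rho_f}
fraction = 756.9/1002 = 0.7554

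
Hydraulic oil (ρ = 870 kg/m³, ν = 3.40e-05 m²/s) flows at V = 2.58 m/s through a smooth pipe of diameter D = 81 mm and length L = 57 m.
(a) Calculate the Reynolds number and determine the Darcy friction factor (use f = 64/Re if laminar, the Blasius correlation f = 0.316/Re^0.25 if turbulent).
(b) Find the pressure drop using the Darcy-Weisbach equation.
(a) Re = V·D/ν = 2.58·0.081/3.40e-05 = 6146.5 → turbulent (Re > 4000); f = 0.316/Re^0.25 = 0.316/6146.5^0.25 = 0.035689
(b) Darcy-Weisbach: ΔP = f·(L/D)·½ρV²/1000 = 0.035689·(57/0.081)·½·870·2.58²/1000 = 72.72 kPa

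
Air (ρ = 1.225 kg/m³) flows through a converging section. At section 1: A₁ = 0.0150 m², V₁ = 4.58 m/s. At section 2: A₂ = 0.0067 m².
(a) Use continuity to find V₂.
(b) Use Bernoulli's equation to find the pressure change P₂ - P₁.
(a) Continuity: A₁V₁=A₂V₂ -> V₂=A₁V₁/A₂=0.0150*4.58/0.0067=10.25 m/s
(b) Bernoulli: P₂-P₁=0.5*rho*(V₁^2-V₂^2)/1000=0.5*1.225*(4.58^2-10.25^2)/1000=-0.0515 kPa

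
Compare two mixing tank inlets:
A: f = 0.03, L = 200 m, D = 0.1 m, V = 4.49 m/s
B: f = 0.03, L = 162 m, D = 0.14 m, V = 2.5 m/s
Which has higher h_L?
h_L(A) = 61.65 m, h_L(B) = 11.06 m. Answer: A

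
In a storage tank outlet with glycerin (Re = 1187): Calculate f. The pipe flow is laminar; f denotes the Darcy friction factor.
Formula: f = \frac{64}{Re}
f = 64/1187 = 0.05392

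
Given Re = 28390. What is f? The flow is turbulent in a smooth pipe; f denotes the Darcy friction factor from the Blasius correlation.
Formula: f = \frac{0.316}{Re^{0.25}}
f = 0.316/28390^0.25 = 0.02434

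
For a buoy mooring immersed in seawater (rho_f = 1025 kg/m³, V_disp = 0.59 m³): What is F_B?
Formula: F_B = \rho_f g V_{disp}
F_B = 1025·9.81·0.59 = 5933 N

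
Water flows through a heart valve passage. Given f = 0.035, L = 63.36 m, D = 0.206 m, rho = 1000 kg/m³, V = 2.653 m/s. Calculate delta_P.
Formula: \Delta P = f \frac{L}{D} \frac{\rho V^2}{2}
delta_P = 0.035·(63.36/0.206)·0.5·1000·2.653²/1000 = 37.88 kPa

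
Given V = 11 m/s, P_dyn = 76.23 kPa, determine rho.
Formula: P_{dyn} = \frac{1}{2} \rho V^2
Substituting knowns: 76.23 = 0.5·rho·11²/1000
Solving for rho: rho = 2·(76.23·1000)/11² = 1260 kg/m³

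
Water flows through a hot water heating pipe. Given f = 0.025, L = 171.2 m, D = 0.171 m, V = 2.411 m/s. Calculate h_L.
Formula: h_L = f \frac{L}{D} \frac{V^2}{2g}
h_L = 0.025·(171.2/0.171)·2.411²/(2·9.81) = 7.416 m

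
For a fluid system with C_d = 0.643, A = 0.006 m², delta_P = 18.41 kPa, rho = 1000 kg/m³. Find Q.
Formula: Q = C_d A \sqrt{\frac{2 \Delta P}{\rho}}
Q = 0.643·0.006·√(2·(18.41·1000)/1000)·1000 = 23.41 L/s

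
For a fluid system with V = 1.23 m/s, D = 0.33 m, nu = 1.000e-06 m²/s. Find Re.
Formula: Re = \frac{V D}{\nu}
Re = 1.23·0.33/1.000e-06 = 405900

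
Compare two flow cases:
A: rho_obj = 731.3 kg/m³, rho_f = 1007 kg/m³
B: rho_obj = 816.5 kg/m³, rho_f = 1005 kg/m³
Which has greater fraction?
fraction(A) = 0.7262, fraction(B) = 0.8124. Answer: B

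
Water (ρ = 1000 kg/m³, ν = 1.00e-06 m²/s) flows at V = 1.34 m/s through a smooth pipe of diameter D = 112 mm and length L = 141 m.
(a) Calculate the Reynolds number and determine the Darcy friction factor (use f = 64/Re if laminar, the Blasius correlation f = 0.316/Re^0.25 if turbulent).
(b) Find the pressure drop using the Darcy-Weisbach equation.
(a) Re = V·D/ν = 1.34·0.112/1.00e-06 = 150080 → turbulent (Re > 4000); f = 0.316/Re^0.25 = 0.316/150080^0.25 = 0.016055 (Blasius is strictly valid for Re ≲ 1e5; used here as the smooth-pipe estimate the problem specifies)
(b) Darcy-Weisbach: ΔP = f·(L/D)·½ρV²/1000 = 0.016055·(141/0.112)·½·1000·1.34²/1000 = 18.15 kPa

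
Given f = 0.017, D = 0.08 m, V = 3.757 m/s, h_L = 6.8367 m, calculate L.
Formula: h_L = f \frac{L}{D} \frac{V^2}{2g}
Substituting knowns: 6.8367 = 0.017·(L/0.08)·3.757²/(2·9.81)
Solving for L: L = 6.8367·2·9.81·0.08/(0.017·3.757²) = 44.72 m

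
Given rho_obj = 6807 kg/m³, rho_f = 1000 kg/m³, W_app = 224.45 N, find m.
Formula: W_{app} = mg\left(1 - \frac{\rho_f}{\rho_{obj}}\right)
Substituting knowns: 224.45 = m·9.81·(1 − 1000/6807)
Solving for m: m = 224.45/(9.81·(1 − 1000/6807)) = 26.82 kg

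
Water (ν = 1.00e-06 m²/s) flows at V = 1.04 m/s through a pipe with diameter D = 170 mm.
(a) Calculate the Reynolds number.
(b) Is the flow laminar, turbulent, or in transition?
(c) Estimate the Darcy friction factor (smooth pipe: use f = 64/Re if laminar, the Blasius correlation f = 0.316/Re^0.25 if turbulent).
(a) Re = V·D/ν = 1.04·0.17/1.00e-06 = 176800
(b) Flow regime: turbulent (Re > 4000)
(c) Friction factor: f = 0.316/Re^0.25 = 0.316/176800^0.25 = 0.01541 (Blasius is strictly valid for Re ≲ 1e5; used here as the smooth-pipe estimate the problem specifies)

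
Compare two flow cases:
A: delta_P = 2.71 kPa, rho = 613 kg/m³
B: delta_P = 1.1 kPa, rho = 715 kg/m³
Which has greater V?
V(A) = 2.974 m/s, V(B) = 1.754 m/s. Answer: A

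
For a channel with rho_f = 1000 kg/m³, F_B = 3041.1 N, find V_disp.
Formula: F_B = \rho_f g V_{disp}
Substituting knowns: 3041.1 = 1000·9.81·V_disp
Solving for V_disp: V_disp = 3041.1/(1000·9.81) = 0.31 m³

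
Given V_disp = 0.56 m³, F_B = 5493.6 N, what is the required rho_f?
Formula: F_B = \rho_f g V_{disp}
Substituting knowns: 5493.6 = rho_f·9.81·0.56
Solving for rho_f: rho_f = 5493.6/(9.81·0.56) = 1000 kg/m³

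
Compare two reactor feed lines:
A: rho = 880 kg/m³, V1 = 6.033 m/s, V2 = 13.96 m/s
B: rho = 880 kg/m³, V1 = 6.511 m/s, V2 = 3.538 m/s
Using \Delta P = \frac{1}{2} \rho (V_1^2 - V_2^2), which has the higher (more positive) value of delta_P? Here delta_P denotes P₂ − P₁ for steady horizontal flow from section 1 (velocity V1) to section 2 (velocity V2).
delta_P(A) = -69.73 kPa, delta_P(B) = 13.15 kPa. Answer: B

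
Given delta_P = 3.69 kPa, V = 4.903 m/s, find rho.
Formula: V = \sqrt{\frac{2 \Delta P}{\rho}}
Substituting knowns: 4.903 = √(2·(3.69·1000)/rho)
Solving for rho: rho = 2·(3.69·1000)/4.903² = 307 kg/m³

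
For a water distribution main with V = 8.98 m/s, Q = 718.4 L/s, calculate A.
Formula: Q = A V
Substituting knowns: 718.4 = A·8.98·1000
Solving for A: A = (718.4/1000)/8.98 = 0.08 m²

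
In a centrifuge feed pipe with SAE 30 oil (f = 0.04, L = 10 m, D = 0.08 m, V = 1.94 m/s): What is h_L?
Formula: h_L = f \frac{L}{D} \frac{V^2}{2g}
h_L = 0.04·(10/0.08)·1.94²/(2·9.81) = 0.9591 m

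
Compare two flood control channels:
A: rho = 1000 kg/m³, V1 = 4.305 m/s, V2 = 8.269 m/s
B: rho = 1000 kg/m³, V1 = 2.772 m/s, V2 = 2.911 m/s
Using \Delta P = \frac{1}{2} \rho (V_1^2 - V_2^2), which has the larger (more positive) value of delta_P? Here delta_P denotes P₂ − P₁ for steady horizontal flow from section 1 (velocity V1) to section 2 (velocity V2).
delta_P(A) = -24.92 kPa, delta_P(B) = -0.395 kPa. Answer: B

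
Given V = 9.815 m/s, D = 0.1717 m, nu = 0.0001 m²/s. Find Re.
Formula: Re = \frac{V D}{\nu}
Re = 9.815·0.1717/0.0001 = 16852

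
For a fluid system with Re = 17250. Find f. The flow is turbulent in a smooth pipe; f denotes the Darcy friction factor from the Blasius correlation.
Formula: f = \frac{0.316}{Re^{0.25}}
f = 0.316/17250^0.25 = 0.02757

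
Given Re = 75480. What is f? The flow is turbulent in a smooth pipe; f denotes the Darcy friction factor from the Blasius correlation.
Formula: f = \frac{0.316}{Re^{0.25}}
f = 0.316/75480^0.25 = 0.01906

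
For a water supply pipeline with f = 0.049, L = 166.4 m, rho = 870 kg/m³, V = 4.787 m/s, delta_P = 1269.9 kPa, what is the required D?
Formula: \Delta P = f \frac{L}{D} \frac{\rho V^2}{2}
Substituting knowns: 1269.9 = 0.049·(166.4/D)·0.5·870·4.787²/1000
Solving for D: D = 0.049·166.4·0.5·870·4.787²/(1269.9·1000) = 0.064 m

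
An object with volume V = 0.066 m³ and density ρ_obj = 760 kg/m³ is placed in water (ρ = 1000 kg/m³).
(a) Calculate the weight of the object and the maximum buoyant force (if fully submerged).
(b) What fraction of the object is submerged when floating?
(a) W=rho_obj*g*V=760*9.81*0.066=492.1 N; F_B(max)=rho*g*V=1000*9.81*0.066=647.5 N
(b) Floating fraction=rho_obj/rho=760/1000=0.760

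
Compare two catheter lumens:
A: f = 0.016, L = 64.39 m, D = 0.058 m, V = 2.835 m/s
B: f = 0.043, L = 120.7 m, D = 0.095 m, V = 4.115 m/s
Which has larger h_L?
h_L(A) = 7.276 m, h_L(B) = 47.15 m. Answer: B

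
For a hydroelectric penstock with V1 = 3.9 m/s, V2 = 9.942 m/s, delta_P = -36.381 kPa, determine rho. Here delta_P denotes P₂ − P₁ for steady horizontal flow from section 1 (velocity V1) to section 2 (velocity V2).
Formula: \Delta P = \frac{1}{2} \rho (V_1^2 - V_2^2)
Substituting knowns: -36.381 = 0.5·rho·(3.9² − 9.942²)/1000
Solving for rho: rho = 2·(-36.381·1000)/(3.9² − 9.942²) = 870 kg/m³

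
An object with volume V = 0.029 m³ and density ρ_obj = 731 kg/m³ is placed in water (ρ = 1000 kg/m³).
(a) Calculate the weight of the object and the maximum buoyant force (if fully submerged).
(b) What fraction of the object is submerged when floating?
(a) W=rho_obj*g*V=731*9.81*0.029=208.0 N; F_B(max)=rho*g*V=1000*9.81*0.029=284.5 N
(b) Floating fraction=rho_obj/rho=731/1000=0.731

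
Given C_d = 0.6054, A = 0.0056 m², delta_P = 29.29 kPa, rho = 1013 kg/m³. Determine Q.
Formula: Q = C_d A \sqrt{\frac{2 \Delta P}{\rho}}
Q = 0.6054·0.0056·√(2·(29.29·1000)/1013)·1000 = 25.78 L/s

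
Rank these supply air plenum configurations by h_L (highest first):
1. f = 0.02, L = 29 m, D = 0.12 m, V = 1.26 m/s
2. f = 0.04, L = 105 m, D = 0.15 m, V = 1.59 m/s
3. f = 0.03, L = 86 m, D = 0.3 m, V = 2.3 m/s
Case 1: h_L = 0.3911 m
Case 2: h_L = 3.608 m
Case 3: h_L = 2.319 m
Ranking (highest first): 2, 3, 1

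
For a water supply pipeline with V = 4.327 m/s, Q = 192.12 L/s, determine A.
Formula: Q = A V
Substituting knowns: 192.12 = A·4.327·1000
Solving for A: A = (192.12/1000)/4.327 = 0.0444 m²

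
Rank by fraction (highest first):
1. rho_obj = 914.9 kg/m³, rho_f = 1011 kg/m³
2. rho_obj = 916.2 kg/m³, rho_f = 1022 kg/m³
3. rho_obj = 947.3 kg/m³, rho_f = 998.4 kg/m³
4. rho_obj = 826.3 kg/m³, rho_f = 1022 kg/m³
Case 1: fraction = 0.9049
Case 2: fraction = 0.8965
Case 3: fraction = 0.9488
Case 4: fraction = 0.8085
Ranking (highest first): 3, 1, 2, 4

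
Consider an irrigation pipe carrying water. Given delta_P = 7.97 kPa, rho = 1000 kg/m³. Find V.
Formula: V = \sqrt{\frac{2 \Delta P}{\rho}}
V = √(2·(7.97·1000)/1000) = 3.992 m/s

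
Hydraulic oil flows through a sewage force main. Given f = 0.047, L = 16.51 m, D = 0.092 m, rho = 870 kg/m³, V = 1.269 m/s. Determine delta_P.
Formula: \Delta P = f \frac{L}{D} \frac{\rho V^2}{2}
delta_P = 0.047·(16.51/0.092)·0.5·870·1.269²/1000 = 5.908 kPa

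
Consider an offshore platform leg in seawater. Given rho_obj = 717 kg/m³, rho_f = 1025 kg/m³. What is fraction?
Formula: f_{sub} = \frac{\rho_{obj}}{\rho_f}
fraction = 717/1025 = 0.6995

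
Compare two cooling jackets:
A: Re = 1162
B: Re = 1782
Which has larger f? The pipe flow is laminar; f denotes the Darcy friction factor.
f(A) = 0.05508, f(B) = 0.03591. Answer: A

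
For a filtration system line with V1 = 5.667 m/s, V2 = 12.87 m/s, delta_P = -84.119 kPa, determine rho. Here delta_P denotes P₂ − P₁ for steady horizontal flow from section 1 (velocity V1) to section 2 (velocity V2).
Formula: \Delta P = \frac{1}{2} \rho (V_1^2 - V_2^2)
Substituting knowns: -84.119 = 0.5·rho·(5.667² − 12.87²)/1000
Solving for rho: rho = 2·(-84.119·1000)/(5.667² − 12.87²) = 1260 kg/m³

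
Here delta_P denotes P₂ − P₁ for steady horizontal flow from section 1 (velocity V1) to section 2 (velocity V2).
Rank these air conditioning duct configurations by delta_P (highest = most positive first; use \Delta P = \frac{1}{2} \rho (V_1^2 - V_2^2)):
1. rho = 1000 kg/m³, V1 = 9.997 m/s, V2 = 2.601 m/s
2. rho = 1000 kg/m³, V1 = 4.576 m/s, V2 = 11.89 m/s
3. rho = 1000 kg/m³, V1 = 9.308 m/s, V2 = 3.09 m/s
Case 1: delta_P = 46.59 kPa
Case 2: delta_P = -60.22 kPa
Case 3: delta_P = 38.55 kPa
Ranking (highest first): 1, 3, 2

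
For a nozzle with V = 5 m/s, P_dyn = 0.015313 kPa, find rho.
Formula: P_{dyn} = \frac{1}{2} \rho V^2
Substituting knowns: 0.015313 = 0.5·rho·5²/1000
Solving for rho: rho = 2·(0.015313·1000)/5² = 1.225 kg/m³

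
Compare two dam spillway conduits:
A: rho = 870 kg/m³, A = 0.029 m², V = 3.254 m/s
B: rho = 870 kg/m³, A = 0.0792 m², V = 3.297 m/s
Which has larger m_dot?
m_dot(A) = 82.1 kg/s, m_dot(B) = 227.2 kg/s. Answer: B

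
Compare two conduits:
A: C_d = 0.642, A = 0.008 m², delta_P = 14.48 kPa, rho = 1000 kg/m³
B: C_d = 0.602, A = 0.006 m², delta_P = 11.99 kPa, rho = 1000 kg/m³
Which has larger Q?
Q(A) = 27.64 L/s, Q(B) = 17.69 L/s. Answer: A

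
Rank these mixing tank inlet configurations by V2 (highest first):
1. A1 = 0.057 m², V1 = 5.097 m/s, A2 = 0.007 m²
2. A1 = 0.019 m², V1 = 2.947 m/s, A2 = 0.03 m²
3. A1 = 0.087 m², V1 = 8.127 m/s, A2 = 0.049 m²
Case 1: V2 = 41.5 m/s
Case 2: V2 = 1.866 m/s
Case 3: V2 = 14.43 m/s
Ranking (highest first): 1, 3, 2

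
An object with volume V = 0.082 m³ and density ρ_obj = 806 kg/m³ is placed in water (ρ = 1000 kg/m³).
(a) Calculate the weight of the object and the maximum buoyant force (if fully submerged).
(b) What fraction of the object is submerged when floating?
(a) W=rho_obj*g*V=806*9.81*0.082=648.4 N; F_B(max)=rho*g*V=1000*9.81*0.082=804.4 N
(b) Floating fraction=rho_obj/rho=806/1000=0.806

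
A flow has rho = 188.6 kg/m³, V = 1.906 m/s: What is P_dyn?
Formula: P_{dyn} = \frac{1}{2} \rho V^2
P_dyn = 0.5·188.6·1.906²/1000 = 0.3426 kPa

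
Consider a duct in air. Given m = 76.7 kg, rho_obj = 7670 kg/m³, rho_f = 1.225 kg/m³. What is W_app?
Formula: W_{app} = mg\left(1 - \frac{\rho_f}{\rho_{obj}}\right)
W_app = 76.7·9.81·(1 − 1.225/7670) = 752.3 N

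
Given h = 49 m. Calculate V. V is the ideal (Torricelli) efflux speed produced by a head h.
Formula: V = \sqrt{2 g h}
V = √(2·9.81·49) = 31.01 m/s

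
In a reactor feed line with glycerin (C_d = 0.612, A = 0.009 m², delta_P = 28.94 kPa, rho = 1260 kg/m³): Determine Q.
Formula: Q = C_d A \sqrt{\frac{2 \Delta P}{\rho}}
Q = 0.612·0.009·√(2·(28.94·1000)/1260)·1000 = 37.33 L/s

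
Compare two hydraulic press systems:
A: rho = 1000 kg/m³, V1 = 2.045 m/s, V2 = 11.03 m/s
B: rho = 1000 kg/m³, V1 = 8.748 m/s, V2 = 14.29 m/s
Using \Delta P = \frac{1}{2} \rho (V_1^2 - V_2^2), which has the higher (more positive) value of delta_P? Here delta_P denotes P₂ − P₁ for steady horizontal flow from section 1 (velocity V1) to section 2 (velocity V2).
delta_P(A) = -58.74 kPa, delta_P(B) = -63.84 kPa. Answer: A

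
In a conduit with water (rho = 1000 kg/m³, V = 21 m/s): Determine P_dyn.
Formula: P_{dyn} = \frac{1}{2} \rho V^2
P_dyn = 0.5·1000·21²/1000 = 220.5 kPa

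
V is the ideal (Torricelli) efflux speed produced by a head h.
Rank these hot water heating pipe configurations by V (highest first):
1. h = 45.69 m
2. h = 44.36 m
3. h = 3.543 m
Case 1: V = 29.94 m/s
Case 2: V = 29.5 m/s
Case 3: V = 8.337 m/s
Ranking (highest first): 1, 2, 3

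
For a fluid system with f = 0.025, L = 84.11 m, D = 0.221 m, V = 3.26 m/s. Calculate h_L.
Formula: h_L = f \frac{L}{D} \frac{V^2}{2g}
h_L = 0.025·(84.11/0.221)·3.26²/(2·9.81) = 5.154 m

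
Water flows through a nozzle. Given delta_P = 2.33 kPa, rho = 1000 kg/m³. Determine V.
Formula: V = \sqrt{\frac{2 \Delta P}{\rho}}
V = √(2·(2.33·1000)/1000) = 2.159 m/s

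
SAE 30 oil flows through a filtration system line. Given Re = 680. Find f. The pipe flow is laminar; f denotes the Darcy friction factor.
Formula: f = \frac{64}{Re}
f = 64/680 = 0.09412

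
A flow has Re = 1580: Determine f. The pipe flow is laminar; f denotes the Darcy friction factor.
Formula: f = \frac{64}{Re}
f = 64/1580 = 0.04051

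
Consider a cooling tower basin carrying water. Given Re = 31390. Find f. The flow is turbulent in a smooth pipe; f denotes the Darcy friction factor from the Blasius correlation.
Formula: f = \frac{0.316}{Re^{0.25}}
f = 0.316/31390^0.25 = 0.02374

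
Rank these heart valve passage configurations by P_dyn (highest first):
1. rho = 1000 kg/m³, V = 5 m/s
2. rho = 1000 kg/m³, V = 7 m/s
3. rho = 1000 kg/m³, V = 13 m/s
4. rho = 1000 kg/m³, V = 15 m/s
Case 1: P_dyn = 12.5 kPa
Case 2: P_dyn = 24.5 kPa
Case 3: P_dyn = 84.5 kPa
Case 4: P_dyn = 112.5 kPa
Ranking (highest first): 4, 3, 2, 1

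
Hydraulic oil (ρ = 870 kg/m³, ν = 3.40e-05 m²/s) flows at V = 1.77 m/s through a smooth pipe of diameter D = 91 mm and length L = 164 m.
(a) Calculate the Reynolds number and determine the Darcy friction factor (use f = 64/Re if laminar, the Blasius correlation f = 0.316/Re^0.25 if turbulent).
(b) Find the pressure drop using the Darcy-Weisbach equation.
(a) Re = V·D/ν = 1.77·0.091/3.40e-05 = 4737.4 → turbulent (Re > 4000); f = 0.316/Re^0.25 = 0.316/4737.4^0.25 = 0.038089
(b) Darcy-Weisbach: ΔP = f·(L/D)·½ρV²/1000 = 0.038089·(164/0.091)·½·870·1.77²/1000 = 93.55 kPa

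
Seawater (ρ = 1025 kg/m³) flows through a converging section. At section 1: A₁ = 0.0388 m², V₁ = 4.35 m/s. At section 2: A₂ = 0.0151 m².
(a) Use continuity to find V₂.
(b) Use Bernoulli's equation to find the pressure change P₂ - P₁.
(a) Continuity: A₁V₁=A₂V₂ -> V₂=A₁V₁/A₂=0.0388*4.35/0.0151=11.18 m/s
(b) Bernoulli: P₂-P₁=0.5*rho*(V₁^2-V₂^2)/1000=0.5*1025*(4.35^2-11.18^2)/1000=-54.36 kPa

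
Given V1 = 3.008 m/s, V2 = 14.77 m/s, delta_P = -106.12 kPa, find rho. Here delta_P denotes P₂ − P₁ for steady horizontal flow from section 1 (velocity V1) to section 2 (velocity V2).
Formula: \Delta P = \frac{1}{2} \rho (V_1^2 - V_2^2)
Substituting knowns: -106.12 = 0.5·rho·(3.008² − 14.77²)/1000
Solving for rho: rho = 2·(-106.12·1000)/(3.008² − 14.77²) = 1015 kg/m³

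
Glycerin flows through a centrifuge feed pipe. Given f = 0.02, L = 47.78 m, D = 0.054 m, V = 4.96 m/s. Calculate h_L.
Formula: h_L = f \frac{L}{D} \frac{V^2}{2g}
h_L = 0.02·(47.78/0.054)·4.96²/(2·9.81) = 22.19 m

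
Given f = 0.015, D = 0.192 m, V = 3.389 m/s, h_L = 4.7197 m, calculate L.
Formula: h_L = f \frac{L}{D} \frac{V^2}{2g}
Substituting knowns: 4.7197 = 0.015·(L/0.192)·3.389²/(2·9.81)
Solving for L: L = 4.7197·2·9.81·0.192/(0.015·3.389²) = 103.2 m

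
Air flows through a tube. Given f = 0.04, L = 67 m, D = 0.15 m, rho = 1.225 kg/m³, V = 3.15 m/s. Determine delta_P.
Formula: \Delta P = f \frac{L}{D} \frac{\rho V^2}{2}
delta_P = 0.04·(67/0.15)·0.5·1.225·3.15²/1000 = 0.1086 kPa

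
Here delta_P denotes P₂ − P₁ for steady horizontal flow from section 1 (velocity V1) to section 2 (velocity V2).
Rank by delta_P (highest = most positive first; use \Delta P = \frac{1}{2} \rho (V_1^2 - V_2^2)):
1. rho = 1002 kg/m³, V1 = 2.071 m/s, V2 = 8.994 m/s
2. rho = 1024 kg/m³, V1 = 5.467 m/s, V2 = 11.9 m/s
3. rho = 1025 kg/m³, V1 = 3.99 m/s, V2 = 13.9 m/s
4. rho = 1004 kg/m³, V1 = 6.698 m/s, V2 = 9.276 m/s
Case 1: delta_P = -38.38 kPa
Case 2: delta_P = -57.2 kPa
Case 3: delta_P = -90.86 kPa
Case 4: delta_P = -20.67 kPa
Ranking (highest first): 4, 1, 2, 3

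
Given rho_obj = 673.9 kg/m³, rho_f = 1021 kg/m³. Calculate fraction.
Formula: f_{sub} = \frac{\rho_{obj}}{\rho_f}
fraction = 673.9/1021 = 0.66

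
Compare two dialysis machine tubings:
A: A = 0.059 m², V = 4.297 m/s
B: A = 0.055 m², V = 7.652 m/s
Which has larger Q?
Q(A) = 253.5 L/s, Q(B) = 420.9 L/s. Answer: B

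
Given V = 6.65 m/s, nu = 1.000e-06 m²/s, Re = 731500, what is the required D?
Formula: Re = \frac{V D}{\nu}
Substituting knowns: 731500 = 6.65·D/1.000e-06
Solving for D: D = 731500·1.000e-06/6.65 = 0.11 m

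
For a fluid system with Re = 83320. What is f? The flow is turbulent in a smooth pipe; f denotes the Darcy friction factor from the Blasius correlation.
Formula: f = \frac{0.316}{Re^{0.25}}
f = 0.316/83320^0.25 = 0.0186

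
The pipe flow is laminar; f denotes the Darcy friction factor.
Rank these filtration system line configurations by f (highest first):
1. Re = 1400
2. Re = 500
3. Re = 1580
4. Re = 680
Case 1: f = 0.04571
Case 2: f = 0.128
Case 3: f = 0.04051
Case 4: f = 0.09412
Ranking (highest first): 2, 4, 1, 3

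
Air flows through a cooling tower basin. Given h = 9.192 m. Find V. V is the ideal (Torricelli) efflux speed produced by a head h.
Formula: V = \sqrt{2 g h}
V = √(2·9.81·9.192) = 13.43 m/s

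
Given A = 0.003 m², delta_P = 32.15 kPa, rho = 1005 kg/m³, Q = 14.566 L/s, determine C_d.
Formula: Q = C_d A \sqrt{\frac{2 \Delta P}{\rho}}
Substituting knowns: 14.566 = C_d·0.003·√(2·(32.15·1000)/1005)·1000
Solving for C_d: C_d = (14.566/1000)/(0.003·√(2·(32.15·1000)/1005)) = 0.607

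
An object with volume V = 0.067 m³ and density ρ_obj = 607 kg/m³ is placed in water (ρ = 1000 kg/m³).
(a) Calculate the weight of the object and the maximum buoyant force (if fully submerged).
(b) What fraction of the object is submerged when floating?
(a) W=rho_obj*g*V=607*9.81*0.067=399.0 N; F_B(max)=rho*g*V=1000*9.81*0.067=657.3 N
(b) Floating fraction=rho_obj/rho=607/1000=0.607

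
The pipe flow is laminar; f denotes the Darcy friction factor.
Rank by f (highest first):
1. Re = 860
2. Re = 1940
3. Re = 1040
Case 1: f = 0.07442
Case 2: f = 0.03299
Case 3: f = 0.06154
Ranking (highest first): 1, 3, 2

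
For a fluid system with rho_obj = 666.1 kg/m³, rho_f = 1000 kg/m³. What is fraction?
Formula: f_{sub} = \frac{\rho_{obj}}{\rho_f}
fraction = 666.1/1000 = 0.6661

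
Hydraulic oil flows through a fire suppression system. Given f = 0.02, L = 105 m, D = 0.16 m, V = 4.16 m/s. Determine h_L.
Formula: h_L = f \frac{L}{D} \frac{V^2}{2g}
h_L = 0.02·(105/0.16)·4.16²/(2·9.81) = 11.58 m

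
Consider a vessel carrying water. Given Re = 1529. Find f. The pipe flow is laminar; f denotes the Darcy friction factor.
Formula: f = \frac{64}{Re}
f = 64/1529 = 0.04186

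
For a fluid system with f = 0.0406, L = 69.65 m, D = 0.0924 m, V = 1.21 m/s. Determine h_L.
Formula: h_L = f \frac{L}{D} \frac{V^2}{2g}
h_L = 0.0406·(69.65/0.0924)·1.21²/(2·9.81) = 2.284 m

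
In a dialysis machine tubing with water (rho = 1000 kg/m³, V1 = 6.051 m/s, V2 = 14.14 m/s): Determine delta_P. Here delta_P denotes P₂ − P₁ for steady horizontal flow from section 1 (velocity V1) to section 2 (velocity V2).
Formula: \Delta P = \frac{1}{2} \rho (V_1^2 - V_2^2)
delta_P = 0.5·1000·(6.051² − 14.14²)/1000 = -81.66 kPa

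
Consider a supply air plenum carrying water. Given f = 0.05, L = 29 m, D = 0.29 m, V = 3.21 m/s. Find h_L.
Formula: h_L = f \frac{L}{D} \frac{V^2}{2g}
h_L = 0.05·(29/0.29)·3.21²/(2·9.81) = 2.626 m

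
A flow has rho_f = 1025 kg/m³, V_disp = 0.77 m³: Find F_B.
Formula: F_B = \rho_f g V_{disp}
F_B = 1025·9.81·0.77 = 7743 N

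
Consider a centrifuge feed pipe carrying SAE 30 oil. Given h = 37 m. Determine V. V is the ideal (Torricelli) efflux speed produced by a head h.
Formula: V = \sqrt{2 g h}
V = √(2·9.81·37) = 26.94 m/s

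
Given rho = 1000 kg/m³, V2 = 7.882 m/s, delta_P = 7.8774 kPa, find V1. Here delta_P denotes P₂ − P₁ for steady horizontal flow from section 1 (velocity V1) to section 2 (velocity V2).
Formula: \Delta P = \frac{1}{2} \rho (V_1^2 - V_2^2)
Substituting knowns: 7.8774 = 0.5·1000·(V1² − 7.882²)/1000
Solving for V1: V1 = √(7.882² + 2·(7.8774·1000)/1000) = 8.825 m/s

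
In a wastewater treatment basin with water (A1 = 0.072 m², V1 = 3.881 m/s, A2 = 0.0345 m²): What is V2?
Formula: V_2 = \frac{A_1 V_1}{A_2}
V2 = 0.072·3.881/0.0345 = 8.099 m/s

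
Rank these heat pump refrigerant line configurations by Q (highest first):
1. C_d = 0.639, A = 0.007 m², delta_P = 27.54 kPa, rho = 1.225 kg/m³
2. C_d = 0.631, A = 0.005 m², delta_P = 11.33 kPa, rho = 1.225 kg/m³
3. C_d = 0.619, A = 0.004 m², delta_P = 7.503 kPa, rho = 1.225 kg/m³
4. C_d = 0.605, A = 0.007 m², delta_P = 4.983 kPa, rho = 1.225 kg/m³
Case 1: Q = 948.5 L/s
Case 2: Q = 429.1 L/s
Case 3: Q = 274 L/s
Case 4: Q = 382 L/s
Ranking (highest first): 1, 2, 4, 3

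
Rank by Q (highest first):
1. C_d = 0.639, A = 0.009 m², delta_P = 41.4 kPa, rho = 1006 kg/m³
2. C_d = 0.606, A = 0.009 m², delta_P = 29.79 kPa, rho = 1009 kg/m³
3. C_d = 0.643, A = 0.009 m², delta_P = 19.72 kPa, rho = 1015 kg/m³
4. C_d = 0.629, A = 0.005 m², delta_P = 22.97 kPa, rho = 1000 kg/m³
Case 1: Q = 52.17 L/s
Case 2: Q = 41.91 L/s
Case 3: Q = 36.07 L/s
Case 4: Q = 21.32 L/s
Ranking (highest first): 1, 2, 3, 4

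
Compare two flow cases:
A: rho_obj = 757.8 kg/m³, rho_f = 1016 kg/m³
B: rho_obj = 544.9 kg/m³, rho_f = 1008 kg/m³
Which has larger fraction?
fraction(A) = 0.7459, fraction(B) = 0.5406. Answer: A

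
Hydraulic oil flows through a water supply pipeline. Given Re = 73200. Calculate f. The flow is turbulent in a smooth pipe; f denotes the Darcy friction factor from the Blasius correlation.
Formula: f = \frac{0.316}{Re^{0.25}}
f = 0.316/73200^0.25 = 0.01921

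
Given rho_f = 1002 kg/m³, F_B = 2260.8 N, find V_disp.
Formula: F_B = \rho_f g V_{disp}
Substituting knowns: 2260.8 = 1002·9.81·V_disp
Solving for V_disp: V_disp = 2260.8/(1002·9.81) = 0.23 m³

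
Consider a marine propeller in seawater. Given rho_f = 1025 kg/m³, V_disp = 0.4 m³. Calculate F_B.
Formula: F_B = \rho_f g V_{disp}
F_B = 1025·9.81·0.4 = 4022 N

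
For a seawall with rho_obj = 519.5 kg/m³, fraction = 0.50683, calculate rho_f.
Formula: f_{sub} = \frac{\rho_{obj}}{\rho_f}
Substituting knowns: 0.50683 = 519.5/rho_f
Solving for rho_f: rho_f = 519.5/0.50683 = 1025 kg/m³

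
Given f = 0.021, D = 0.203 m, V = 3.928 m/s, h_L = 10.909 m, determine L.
Formula: h_L = f \frac{L}{D} \frac{V^2}{2g}
Substituting knowns: 10.909 = 0.021·(L/0.203)·3.928²/(2·9.81)
Solving for L: L = 10.909·2·9.81·0.203/(0.021·3.928²) = 134.1 m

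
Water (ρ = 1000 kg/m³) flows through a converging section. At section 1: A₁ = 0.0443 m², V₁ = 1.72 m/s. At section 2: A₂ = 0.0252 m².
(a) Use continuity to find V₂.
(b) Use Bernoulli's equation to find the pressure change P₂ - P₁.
(a) Continuity: A₁V₁=A₂V₂ -> V₂=A₁V₁/A₂=0.0443*1.72/0.0252=3.02 m/s
(b) Bernoulli: P₂-P₁=0.5*rho*(V₁^2-V₂^2)/1000=0.5*1000*(1.72^2-3.02^2)/1000=-3.081 kPa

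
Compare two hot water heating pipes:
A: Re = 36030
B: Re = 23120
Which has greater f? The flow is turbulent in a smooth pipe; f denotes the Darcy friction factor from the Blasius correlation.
f(A) = 0.02294, f(B) = 0.02563. Answer: B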